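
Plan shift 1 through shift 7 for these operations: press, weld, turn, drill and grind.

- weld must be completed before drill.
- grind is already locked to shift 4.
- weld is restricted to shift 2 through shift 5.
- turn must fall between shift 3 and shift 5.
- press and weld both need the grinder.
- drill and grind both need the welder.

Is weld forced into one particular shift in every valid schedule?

weld can be shift 2 (e.g. press in shift 1; turn in shift 3; grind in shift 4; drill in shift 3; weld in shift 2) or shift 3 (e.g. weld=shift 3, press=shift 1, grind=shift 4, turn=shift 3, drill=shift 5).

No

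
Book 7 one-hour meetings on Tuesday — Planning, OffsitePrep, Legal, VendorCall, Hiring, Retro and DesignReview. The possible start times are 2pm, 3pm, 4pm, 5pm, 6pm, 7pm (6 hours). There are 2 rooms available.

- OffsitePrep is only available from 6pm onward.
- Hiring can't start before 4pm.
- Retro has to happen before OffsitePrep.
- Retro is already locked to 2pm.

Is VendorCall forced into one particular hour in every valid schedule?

VendorCall can be 2pm (e.g. Legal=3pm, Retro=2pm, Hiring=4pm, Planning=3pm, DesignReview=4pm, VendorCall=2pm, OffsitePrep=6pm) or 3pm (e.g. VendorCall=3pm, Planning=2pm, Hiring=4pm, Retro=2pm, Legal=3pm, OffsitePrep=6pm, DesignReview=4pm).

No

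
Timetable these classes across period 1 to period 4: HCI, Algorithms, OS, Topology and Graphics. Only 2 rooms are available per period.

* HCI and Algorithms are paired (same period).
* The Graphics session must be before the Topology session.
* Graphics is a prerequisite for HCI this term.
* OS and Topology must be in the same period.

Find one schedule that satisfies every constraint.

HCI in period 2, Algorithms in period 2, OS in period 3, Graphics in period 1, Topology in period 3

Checking: Graphics(period 1) before HCI(period 2); Graphics(period 1) before Topology(period 3); OS = Topology = period 3; HCI = Algorithms = period 2; max 2 per period (cap 2).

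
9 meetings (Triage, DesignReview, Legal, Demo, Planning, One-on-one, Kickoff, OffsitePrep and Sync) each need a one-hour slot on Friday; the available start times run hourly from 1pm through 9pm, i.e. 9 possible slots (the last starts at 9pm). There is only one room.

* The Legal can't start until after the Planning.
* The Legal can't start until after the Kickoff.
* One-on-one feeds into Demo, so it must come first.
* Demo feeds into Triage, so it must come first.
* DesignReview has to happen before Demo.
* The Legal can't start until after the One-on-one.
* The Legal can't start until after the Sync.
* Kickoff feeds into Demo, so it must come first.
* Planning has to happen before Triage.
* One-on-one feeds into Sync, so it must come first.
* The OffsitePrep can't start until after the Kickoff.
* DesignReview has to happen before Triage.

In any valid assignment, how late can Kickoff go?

5pm

Downstream work caps Kickoff at 7pm.
Kickoff at 5pm is achievable: DesignReview in 2pm; OffsitePrep in 9pm; Demo in 7pm; One-on-one in 1pm; Triage in 8pm; Legal in 6pm; Planning in 3pm; Sync in 4pm; Kickoff in 5pm.
Nothing later works — the capacity limit rule out every slot after 5pm.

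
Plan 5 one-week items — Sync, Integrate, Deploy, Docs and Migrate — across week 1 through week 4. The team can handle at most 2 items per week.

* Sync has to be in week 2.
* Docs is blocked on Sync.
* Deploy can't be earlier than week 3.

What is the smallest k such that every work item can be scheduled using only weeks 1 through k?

3 weeks

The precedence chain requires at least 2 distinct weeks.
With at most 2 per week and 5 work items, at least 3 weeks are needed.
Deploy can't be placed before week 3, so the schedule must run through at least week 3.
3 works (last occupied week: week 3): for example Migrate in week 1, Sync in week 2, Docs in week 3, Deploy in week 3, Integrate in week 1.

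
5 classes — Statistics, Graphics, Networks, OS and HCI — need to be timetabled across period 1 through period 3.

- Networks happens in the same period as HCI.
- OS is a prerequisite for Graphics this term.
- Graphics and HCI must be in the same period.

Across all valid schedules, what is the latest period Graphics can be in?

Precedence pushes Graphics to at least period 2.
Graphics at period 3 is achievable: Graphics -> period 3, HCI -> period 3, Networks -> period 3, Statistics -> period 1, OS -> period 1.

period 3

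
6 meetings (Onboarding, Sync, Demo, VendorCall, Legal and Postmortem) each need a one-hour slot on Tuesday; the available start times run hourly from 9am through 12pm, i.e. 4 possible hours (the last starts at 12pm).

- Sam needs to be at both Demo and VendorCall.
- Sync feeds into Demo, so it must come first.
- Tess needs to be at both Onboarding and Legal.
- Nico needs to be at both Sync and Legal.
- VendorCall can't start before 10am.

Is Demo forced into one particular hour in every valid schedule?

Demo can be 10am (e.g. Sync in 9am, Onboarding in 9am, Demo in 10am, Postmortem in 9am, Legal in 10am, VendorCall in 11am) or 11am (e.g. Postmortem=9am; VendorCall=10am; Onboarding=9am; Demo=11am; Legal=10am; Sync=9am).

No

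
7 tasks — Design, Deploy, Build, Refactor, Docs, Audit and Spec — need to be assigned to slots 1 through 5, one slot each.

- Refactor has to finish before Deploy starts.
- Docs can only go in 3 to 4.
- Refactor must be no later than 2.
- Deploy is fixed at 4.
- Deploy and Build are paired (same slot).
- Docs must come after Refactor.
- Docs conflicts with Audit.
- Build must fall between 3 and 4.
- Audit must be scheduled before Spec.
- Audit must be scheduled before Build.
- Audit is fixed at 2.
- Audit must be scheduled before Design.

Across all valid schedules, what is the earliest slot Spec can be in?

Precedence pushes Spec to at least 3.
Spec at 3 is achievable: Refactor=1, Deploy=4, Design=3, Build=4, Audit=2, Docs=3, Spec=3.

3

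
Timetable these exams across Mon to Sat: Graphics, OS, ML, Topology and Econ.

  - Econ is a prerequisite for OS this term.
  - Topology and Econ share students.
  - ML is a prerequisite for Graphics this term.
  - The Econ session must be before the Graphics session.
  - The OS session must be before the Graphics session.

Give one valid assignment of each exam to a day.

Econ=Mon; Topology=Tue; Graphics=Wed; OS=Tue; ML=Mon

Checking: Econ(Mon) before OS(Tue); OS(Tue) before Graphics(Wed); Econ(Mon) before Graphics(Wed); ML(Mon) before Graphics(Wed); Topology(Tue) != Econ(Mon).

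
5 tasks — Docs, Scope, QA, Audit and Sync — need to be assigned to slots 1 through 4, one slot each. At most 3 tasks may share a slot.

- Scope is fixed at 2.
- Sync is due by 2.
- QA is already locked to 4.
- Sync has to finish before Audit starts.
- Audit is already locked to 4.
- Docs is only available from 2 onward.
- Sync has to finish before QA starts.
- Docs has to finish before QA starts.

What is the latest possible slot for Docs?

3

Docs is available from 2; downstream work caps Docs at 3.
Docs at 3 is achievable: Docs in 3; Sync in 1; QA in 4; Audit in 4; Scope in 2.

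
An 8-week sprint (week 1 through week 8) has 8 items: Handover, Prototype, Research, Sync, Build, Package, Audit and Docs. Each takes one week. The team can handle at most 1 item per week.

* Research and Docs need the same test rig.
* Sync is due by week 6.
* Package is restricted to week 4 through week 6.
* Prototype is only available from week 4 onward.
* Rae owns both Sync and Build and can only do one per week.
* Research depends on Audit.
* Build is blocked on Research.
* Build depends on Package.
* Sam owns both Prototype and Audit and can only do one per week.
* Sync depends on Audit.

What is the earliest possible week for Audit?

week 1

Downstream work caps Audit at week 5.
Audit at week 1 is achievable: Docs in week 8; Prototype in week 5; Package in week 4; Audit in week 1; Handover in week 7; Build in week 6; Sync in week 2; Research in week 3.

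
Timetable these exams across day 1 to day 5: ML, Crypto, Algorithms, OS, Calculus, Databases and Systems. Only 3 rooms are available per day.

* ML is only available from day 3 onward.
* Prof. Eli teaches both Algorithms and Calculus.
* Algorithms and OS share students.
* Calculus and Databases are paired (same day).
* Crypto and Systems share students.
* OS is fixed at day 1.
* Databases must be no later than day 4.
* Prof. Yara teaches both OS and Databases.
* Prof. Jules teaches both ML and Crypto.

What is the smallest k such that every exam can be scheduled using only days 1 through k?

3 days

With at most 3 per day and 7 exams, at least 3 days are needed.
ML can't be placed before day 3, so the schedule must run through at least day 3.
3 works (last occupied day: day 3): for example ML -> day 3; OS -> day 1; Algorithms -> day 2; Databases -> day 3; Systems -> day 2; Calculus -> day 3; Crypto -> day 1.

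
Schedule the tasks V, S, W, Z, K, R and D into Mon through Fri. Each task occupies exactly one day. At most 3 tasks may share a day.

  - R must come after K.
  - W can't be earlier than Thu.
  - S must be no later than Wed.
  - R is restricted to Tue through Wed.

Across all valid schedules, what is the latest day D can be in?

D at Fri is achievable: S -> Mon; K -> Mon; V -> Mon; W -> Thu; R -> Tue; Z -> Tue; D -> Fri.

Fri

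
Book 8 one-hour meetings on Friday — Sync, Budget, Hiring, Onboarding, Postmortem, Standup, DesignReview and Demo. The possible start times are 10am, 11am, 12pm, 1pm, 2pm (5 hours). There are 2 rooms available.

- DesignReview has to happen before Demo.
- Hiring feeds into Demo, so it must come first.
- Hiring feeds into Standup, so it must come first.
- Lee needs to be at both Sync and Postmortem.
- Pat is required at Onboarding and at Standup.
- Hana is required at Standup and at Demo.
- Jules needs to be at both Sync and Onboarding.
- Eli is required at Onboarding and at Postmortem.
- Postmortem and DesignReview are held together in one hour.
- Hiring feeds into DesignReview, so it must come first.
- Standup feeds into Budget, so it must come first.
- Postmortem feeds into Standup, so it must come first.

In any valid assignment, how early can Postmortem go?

11am

Postmortem must be in the same hour as DesignReview, which can't be before 11am, so Postmortem is at least 11am; downstream work caps Postmortem at 12pm.
Postmortem at 11am is achievable: Postmortem in 11am; Onboarding in 2pm; Standup in 12pm; Sync in 10am; Budget in 1pm; Hiring in 10am; DesignReview in 11am; Demo in 1pm.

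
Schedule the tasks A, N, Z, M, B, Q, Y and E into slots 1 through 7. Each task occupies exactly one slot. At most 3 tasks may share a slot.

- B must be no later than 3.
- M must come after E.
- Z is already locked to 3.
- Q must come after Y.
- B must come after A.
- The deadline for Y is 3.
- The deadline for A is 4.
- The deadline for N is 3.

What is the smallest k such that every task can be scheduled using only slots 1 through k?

3

The precedence chain requires at least 2 distinct slots.
With at most 3 per slot and 8 tasks, at least 3 slots are needed.
Z can't be placed before 3, so the schedule must run through at least slot 3.
3 works (last occupied slot: 3): for example M=2; A=1; N=3; Z=3; E=1; B=2; Y=1; Q=2.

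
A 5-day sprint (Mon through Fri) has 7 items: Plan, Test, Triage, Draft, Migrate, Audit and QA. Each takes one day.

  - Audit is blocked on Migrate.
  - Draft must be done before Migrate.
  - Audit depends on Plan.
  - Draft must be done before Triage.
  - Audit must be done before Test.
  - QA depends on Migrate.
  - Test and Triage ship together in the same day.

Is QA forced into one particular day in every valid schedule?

QA can be Wed (e.g. QA=Wed; Plan=Mon; Audit=Wed; Migrate=Tue; Test=Thu; Triage=Thu; Draft=Mon) or Thu (e.g. QA in Thu; Test in Thu; Plan in Mon; Draft in Mon; Migrate in Tue; Triage in Thu; Audit in Wed).

No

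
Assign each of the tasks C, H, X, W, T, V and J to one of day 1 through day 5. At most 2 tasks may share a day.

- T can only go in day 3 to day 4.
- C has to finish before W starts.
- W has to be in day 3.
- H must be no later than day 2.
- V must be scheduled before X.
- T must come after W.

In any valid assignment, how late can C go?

day 2

Downstream work caps C at day 2.
C at day 2 is achievable: H -> day 1; W -> day 3; J -> day 3; T -> day 4; V -> day 1; X -> day 2; C -> day 2.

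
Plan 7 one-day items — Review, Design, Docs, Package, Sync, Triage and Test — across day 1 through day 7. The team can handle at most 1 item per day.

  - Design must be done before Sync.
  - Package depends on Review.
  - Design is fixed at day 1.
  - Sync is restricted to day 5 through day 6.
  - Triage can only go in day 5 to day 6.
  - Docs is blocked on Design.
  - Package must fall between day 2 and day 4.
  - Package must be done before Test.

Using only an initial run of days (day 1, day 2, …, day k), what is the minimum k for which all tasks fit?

7 days

The precedence chain requires at least 3 distinct days.
With at most 1 per day and 7 tasks, at least 7 days are needed.
Sync can't be placed before day 5, so the schedule must run through at least day 5.
7 works (last occupied day: day 7): for example Sync -> day 5, Design -> day 1, Triage -> day 6, Test -> day 7, Review -> day 2, Docs -> day 4, Package -> day 3.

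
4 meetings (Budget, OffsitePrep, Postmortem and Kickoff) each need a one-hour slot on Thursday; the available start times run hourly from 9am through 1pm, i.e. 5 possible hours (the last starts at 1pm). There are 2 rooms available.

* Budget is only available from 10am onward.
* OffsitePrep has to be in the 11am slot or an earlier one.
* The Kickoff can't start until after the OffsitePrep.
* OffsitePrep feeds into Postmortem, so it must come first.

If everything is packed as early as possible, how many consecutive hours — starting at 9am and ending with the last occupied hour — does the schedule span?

The precedence chain requires at least 2 distinct hours.
With at most 2 per hour and 4 meetings, at least 2 hours are needed.
Could 2 hours be enough, i.e. nothing placed later than 10am? No: Budget's window within 2 hours is {10am}; OffsitePrep's window within 2 hours is {9am, 10am}; Kickoff must come after OffsitePrep (at 9am or later) → {10am}; OffsitePrep must come before Kickoff (at 10am or earlier) → {9am}; Postmortem must come after OffsitePrep (at 9am or later) → {10am}; that puts Budget, Postmortem and Kickoff all in 10am — more than 2 per hour.
So 2 hours is not enough.
3 works (last occupied hour: 11am): for example Budget in 10am, Kickoff in 11am, Postmortem in 10am, OffsitePrep in 9am.

3 hours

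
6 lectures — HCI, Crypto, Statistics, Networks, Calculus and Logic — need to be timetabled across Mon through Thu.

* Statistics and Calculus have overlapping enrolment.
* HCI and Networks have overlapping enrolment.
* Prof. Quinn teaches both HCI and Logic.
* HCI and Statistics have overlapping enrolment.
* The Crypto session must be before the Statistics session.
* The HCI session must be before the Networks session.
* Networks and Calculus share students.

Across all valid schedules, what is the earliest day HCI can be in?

Downstream work caps HCI at Wed.
HCI at Mon is achievable: HCI in Mon; Logic in Tue; Calculus in Mon; Networks in Tue; Statistics in Tue; Crypto in Mon.

Mon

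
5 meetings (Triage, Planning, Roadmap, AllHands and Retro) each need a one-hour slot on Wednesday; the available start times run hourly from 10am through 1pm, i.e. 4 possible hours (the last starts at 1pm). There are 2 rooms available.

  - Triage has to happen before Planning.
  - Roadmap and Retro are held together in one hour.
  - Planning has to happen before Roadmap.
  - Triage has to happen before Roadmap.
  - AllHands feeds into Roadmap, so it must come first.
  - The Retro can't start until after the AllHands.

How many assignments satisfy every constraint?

11

Splitting on Triage: it can be 10am (8), 11am (3). Listing each branch's schedules as (Planning, Roadmap, AllHands, Retro):
Triage=10am: (11am,12pm,10am,12pm) (11am,12pm,11am,12pm) (11am,1pm,10am,1pm) (11am,1pm,11am,1pm) (11am,1pm,12pm,1pm) (12pm,1pm,10am,1pm) (12pm,1pm,11am,1pm) (12pm,1pm,12pm,1pm) — 8.
Triage=11am: (12pm,1pm,10am,1pm) (12pm,1pm,11am,1pm) (12pm,1pm,12pm,1pm) — 3.
Summing: 8 + 3 = 11.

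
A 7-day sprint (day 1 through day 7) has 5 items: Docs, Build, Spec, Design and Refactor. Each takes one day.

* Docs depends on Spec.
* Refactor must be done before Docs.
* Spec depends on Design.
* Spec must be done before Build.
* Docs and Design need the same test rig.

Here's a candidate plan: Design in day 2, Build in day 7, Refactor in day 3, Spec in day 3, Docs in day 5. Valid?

Docs and Design need the same test rig — holds.
Spec depends on Design — holds.
Spec must be done before Build — holds.
Refactor must be done before Docs — holds.
Docs depends on Spec — holds.

Yes, all constraints hold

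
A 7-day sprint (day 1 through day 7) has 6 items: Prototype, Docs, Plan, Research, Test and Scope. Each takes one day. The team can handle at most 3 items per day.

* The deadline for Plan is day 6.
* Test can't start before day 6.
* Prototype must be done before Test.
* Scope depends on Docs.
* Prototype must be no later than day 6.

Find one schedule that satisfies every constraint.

Research=day 2; Test=day 6; Docs=day 1; Scope=day 2; Plan=day 1; Prototype=day 1

Checking: Prototype(day 1) before Test(day 6); Docs(day 1) before Scope(day 2); Test=day 6 in [day 6,day 7]; Plan=day 1 in [day 1,day 6]; Prototype=day 1 in [day 1,day 6]; max 3 per day (cap 3).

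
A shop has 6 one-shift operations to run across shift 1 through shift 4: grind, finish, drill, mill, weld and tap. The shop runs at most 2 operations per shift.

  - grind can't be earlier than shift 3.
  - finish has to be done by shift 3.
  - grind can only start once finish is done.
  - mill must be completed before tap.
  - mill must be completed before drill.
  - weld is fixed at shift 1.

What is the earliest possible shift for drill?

shift 2

Precedence pushes drill to at least shift 2.
drill at shift 2 is achievable: finish in shift 2, grind in shift 3, drill in shift 2, mill in shift 1, tap in shift 3, weld in shift 1.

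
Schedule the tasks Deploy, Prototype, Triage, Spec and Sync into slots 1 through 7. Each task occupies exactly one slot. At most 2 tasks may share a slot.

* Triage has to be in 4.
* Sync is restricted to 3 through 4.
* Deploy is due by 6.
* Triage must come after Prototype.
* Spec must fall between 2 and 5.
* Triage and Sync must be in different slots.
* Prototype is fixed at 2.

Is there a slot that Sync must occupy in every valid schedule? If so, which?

3

Sync's window is 3–4.
Triage is fixed at 4, and Sync can't share a slot with Triage.
So Sync must be 3.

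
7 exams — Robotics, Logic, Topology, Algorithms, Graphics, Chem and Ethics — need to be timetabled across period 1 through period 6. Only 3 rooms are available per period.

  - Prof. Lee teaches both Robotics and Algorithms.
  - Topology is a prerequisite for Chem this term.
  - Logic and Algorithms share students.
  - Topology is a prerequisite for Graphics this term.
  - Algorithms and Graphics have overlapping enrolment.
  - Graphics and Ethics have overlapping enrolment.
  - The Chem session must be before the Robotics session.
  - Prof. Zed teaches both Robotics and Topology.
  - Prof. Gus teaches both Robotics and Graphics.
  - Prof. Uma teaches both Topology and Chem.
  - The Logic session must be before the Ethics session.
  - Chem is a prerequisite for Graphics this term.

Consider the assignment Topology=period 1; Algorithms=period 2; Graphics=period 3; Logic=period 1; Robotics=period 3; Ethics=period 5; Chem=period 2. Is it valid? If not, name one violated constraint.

No — it violates: Prof. Gus teaches both Robotics and Graphics

Prof. Gus teaches both Robotics and Graphics — violated.
Only 3 rooms are available per period — holds.
Prof. Uma teaches both Topology and Chem — holds.
The Chem session must be before the Robotics session — holds.
Topology is a prerequisite for Chem this term — holds.
Prof. Zed teaches both Robotics and Topology — holds.
Logic and Algorithms share students — holds.
Chem is a prerequisite for Graphics this term — holds.
The Logic session must be before the Ethics session — holds.
Topology is a prerequisite for Graphics this term — holds.
Graphics and Ethics have overlapping enrolment — holds.
Algorithms and Graphics have overlapping enrolment — holds.
Prof. Lee teaches both Robotics and Algorithms — holds.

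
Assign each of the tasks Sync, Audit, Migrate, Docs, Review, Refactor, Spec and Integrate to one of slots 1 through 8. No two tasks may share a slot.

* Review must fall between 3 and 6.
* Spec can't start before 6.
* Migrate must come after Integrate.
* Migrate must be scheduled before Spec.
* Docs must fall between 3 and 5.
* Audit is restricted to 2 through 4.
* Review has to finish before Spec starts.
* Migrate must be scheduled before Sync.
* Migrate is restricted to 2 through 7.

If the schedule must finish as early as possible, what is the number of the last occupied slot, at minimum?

slot 8

The precedence chain requires at least 3 distinct slots.
With at most 1 per slot and 8 tasks, at least 8 slots are needed.
Spec can't be placed before 6, so the schedule must run through at least slot 6.
8 works (last occupied slot: 8): for example Refactor in 8; Review in 4; Sync in 7; Integrate in 1; Spec in 6; Audit in 2; Docs in 3; Migrate in 5.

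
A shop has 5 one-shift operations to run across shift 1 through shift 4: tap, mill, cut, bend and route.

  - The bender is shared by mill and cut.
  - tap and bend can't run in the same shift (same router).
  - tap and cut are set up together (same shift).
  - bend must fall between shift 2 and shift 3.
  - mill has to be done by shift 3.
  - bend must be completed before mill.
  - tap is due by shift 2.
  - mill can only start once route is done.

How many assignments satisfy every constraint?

2

Enumerating: mill=shift 3, route=shift 1, cut=shift 1, tap=shift 1, bend=shift 2 | tap in shift 1, bend in shift 2, cut in shift 1, route in shift 2, mill in shift 3.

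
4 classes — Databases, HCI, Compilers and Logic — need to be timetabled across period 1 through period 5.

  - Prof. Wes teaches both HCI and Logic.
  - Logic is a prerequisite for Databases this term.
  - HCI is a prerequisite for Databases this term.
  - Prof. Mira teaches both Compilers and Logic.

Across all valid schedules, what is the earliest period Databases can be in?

period 3

Precedence pushes Databases to at least period 2.
Databases at period 3 is achievable: Databases in period 3; HCI in period 1; Compilers in period 1; Logic in period 2.
Nothing earlier works — the conflict constraints rule out every period before period 3.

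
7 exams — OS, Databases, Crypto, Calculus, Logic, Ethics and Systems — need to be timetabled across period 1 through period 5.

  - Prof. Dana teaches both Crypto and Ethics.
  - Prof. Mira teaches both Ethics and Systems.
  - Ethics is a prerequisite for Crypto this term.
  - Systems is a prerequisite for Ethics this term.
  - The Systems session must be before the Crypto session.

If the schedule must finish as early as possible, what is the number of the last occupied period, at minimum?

period 3

The precedence chain requires at least 3 distinct periods.
3 works (last occupied period: period 3): for example Systems=period 1, Databases=period 1, Ethics=period 2, Crypto=period 3, Calculus=period 1, Logic=period 1, OS=period 1.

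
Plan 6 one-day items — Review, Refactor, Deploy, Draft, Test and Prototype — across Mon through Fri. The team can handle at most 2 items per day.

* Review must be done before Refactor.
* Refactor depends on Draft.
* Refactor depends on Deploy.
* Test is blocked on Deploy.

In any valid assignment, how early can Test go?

Precedence pushes Test to at least Tue.
Test at Tue is achievable: Deploy -> Mon; Review -> Mon; Refactor -> Wed; Draft -> Tue; Prototype -> Wed; Test -> Tue.

Tue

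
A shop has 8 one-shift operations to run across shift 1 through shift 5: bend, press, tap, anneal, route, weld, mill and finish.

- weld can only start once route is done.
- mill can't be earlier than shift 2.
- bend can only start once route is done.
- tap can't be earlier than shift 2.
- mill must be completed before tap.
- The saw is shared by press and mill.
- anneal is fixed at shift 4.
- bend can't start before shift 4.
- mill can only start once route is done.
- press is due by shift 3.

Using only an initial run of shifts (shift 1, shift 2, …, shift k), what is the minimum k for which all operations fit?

The precedence chain requires at least 3 distinct shifts.
bend can't be placed before shift 4, so the schedule must run through at least shift 4.
4 works (last occupied shift: shift 4): for example press in shift 1, finish in shift 1, anneal in shift 4, tap in shift 3, weld in shift 2, bend in shift 4, mill in shift 2, route in shift 1.

4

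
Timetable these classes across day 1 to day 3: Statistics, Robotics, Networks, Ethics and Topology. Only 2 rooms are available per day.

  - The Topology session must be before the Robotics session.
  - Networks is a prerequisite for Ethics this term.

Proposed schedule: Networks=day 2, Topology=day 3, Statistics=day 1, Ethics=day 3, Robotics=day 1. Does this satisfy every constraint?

Networks is a prerequisite for Ethics this term — holds.
The Topology session must be before the Robotics session — violated.
Only 2 rooms are available per day — holds.

No — it violates: The Topology session must be before the Robotics session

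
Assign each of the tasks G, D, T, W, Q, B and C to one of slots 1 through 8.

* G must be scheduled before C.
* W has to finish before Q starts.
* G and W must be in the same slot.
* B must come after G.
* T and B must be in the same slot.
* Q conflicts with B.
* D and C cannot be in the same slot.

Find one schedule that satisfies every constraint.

C -> 2, T -> 3, Q -> 2, W -> 1, D -> 1, B -> 3, G -> 1

Checking: G(1) before B(3); G(1) before C(2); W(1) before Q(2); Q(2) != B(3); D(1) != C(2); G = W = 1; T = B = 3.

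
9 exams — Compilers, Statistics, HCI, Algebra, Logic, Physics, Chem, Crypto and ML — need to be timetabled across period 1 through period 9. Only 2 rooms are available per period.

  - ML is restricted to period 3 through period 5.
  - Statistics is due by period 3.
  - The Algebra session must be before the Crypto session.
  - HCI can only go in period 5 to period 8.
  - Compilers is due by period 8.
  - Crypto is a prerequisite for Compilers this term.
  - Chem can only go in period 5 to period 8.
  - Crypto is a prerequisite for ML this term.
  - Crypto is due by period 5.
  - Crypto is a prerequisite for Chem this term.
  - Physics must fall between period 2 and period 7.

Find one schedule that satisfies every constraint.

HCI in period 5; Algebra in period 1; Statistics in period 1; Crypto in period 2; Physics in period 2; Chem in period 5; ML in period 3; Compilers in period 3; Logic in period 4

Checking: Algebra(period 1) before Crypto(period 2); Crypto(period 2) before Compilers(period 3); Crypto(period 2) before ML(period 3); Crypto(period 2) before Chem(period 5); Crypto=period 2 in [period 1,period 5]; Physics=period 2 in [period 2,period 7]; Chem=period 5 in [period 5,period 8]; HCI=period 5 in [period 5,period 8]; Statistics=period 1 in [period 1,period 3]; ML=period 3 in [period 3,period 5]; Compilers=period 3 in [period 1,period 8]; max 2 per period (cap 2).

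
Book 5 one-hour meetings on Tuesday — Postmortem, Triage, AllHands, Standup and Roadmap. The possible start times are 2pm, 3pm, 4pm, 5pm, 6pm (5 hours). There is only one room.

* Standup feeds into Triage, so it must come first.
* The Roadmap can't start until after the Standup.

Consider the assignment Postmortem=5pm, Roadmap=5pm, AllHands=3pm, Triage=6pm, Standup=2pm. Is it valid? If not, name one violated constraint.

Invalid. There is only one room.

Standup feeds into Triage, so it must come first — holds.
The Roadmap can't start until after the Standup — holds.
There is only one room — violated.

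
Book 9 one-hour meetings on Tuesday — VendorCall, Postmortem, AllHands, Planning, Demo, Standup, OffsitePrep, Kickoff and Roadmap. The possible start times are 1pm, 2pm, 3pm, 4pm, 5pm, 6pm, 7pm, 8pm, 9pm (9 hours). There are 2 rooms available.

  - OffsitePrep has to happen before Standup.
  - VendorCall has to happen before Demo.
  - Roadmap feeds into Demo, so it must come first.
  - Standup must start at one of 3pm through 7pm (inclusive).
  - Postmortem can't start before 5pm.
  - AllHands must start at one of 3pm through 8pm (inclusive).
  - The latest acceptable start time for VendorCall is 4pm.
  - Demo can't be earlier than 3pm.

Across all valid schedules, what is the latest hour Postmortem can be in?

Postmortem is available from 5pm.
Postmortem at 9pm is achievable: Demo in 4pm; Roadmap in 2pm; Planning in 2pm; AllHands in 3pm; OffsitePrep in 1pm; Kickoff in 4pm; Postmortem in 9pm; Standup in 3pm; VendorCall in 1pm.

9pm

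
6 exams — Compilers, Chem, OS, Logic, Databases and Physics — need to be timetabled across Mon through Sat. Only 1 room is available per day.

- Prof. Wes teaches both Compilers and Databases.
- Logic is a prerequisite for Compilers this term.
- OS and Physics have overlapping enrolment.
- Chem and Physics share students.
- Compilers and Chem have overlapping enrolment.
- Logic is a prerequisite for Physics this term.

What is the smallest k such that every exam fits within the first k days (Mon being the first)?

6 days

The precedence chain requires at least 2 distinct days.
With at most 1 per day and 6 exams, at least 6 days are needed.
6 works (last occupied day: Sat): for example Chem=Thu, Compilers=Tue, Databases=Sat, OS=Fri, Physics=Wed, Logic=Mon.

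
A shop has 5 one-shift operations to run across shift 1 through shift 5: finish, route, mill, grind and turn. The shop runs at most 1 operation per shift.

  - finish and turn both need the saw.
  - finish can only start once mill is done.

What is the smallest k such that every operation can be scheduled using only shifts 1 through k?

The precedence chain requires at least 2 distinct shifts.
With at most 1 per shift and 5 operations, at least 5 shifts are needed.
5 works (last occupied shift: shift 5): for example mill=shift 1, turn=shift 5, grind=shift 4, finish=shift 2, route=shift 3.

5 shifts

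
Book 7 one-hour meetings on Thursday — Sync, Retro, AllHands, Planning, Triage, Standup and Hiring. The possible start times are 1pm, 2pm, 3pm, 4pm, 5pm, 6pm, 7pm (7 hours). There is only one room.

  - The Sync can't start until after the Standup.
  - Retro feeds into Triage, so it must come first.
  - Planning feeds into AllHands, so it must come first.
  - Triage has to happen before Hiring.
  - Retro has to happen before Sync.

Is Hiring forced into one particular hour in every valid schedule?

Hiring can be 3pm (e.g. Standup=4pm, AllHands=7pm, Triage=2pm, Hiring=3pm, Planning=6pm, Sync=5pm, Retro=1pm) or 4pm (e.g. Hiring=4pm, AllHands=7pm, Standup=3pm, Sync=5pm, Planning=6pm, Triage=2pm, Retro=1pm).

No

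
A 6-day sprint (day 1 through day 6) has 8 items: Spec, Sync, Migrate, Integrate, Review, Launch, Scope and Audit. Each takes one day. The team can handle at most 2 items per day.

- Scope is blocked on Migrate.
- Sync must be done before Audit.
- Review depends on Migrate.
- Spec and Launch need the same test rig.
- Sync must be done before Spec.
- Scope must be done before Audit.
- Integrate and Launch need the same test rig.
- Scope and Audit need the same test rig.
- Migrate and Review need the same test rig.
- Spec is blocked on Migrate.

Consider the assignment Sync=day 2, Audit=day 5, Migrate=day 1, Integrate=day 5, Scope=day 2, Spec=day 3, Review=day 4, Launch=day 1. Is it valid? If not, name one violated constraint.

Yes

Sync must be done before Spec — holds.
The team can handle at most 2 items per day — holds.
Sync must be done before Audit — holds.
Spec and Launch need the same test rig — holds.
Migrate and Review need the same test rig — holds.
Scope and Audit need the same test rig — holds.
Scope is blocked on Migrate — holds.
Scope must be done before Audit — holds.
Spec is blocked on Migrate — holds.
Review depends on Migrate — holds.
Integrate and Launch need the same test rig — holds.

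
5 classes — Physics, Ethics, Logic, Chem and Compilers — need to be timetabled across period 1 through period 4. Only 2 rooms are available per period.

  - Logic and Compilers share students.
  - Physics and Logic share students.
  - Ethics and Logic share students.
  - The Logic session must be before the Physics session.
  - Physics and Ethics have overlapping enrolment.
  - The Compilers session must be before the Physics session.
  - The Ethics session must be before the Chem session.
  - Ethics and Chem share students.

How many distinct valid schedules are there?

29

Splitting on Physics: it can be period 3 (5), period 4 (24). Listing each branch's schedules as (Ethics, Logic, Chem, Compilers) by period number:
Physics=period 3: (1,2,2,1) (1,2,3,1) (1,2,4,1) (2,1,3,2) (2,1,4,2) — 5.
Physics=period 4: (1,2,2,1) (1,2,2,3) (1,2,3,1) (1,2,3,3) (1,2,4,1) (1,2,4,3) (1,3,2,1) (1,3,2,2) (1,3,3,1) (1,3,3,2) (1,3,4,1) (1,3,4,2) (2,1,3,2) (2,1,3,3) (2,1,4,2) (2,1,4,3) (2,3,3,1) (2,3,3,2) (2,3,4,1) (2,3,4,2) (3,1,4,2) (3,1,4,3) (3,2,4,1) (3,2,4,3) — 24.
Summing: 5 + 24 = 29.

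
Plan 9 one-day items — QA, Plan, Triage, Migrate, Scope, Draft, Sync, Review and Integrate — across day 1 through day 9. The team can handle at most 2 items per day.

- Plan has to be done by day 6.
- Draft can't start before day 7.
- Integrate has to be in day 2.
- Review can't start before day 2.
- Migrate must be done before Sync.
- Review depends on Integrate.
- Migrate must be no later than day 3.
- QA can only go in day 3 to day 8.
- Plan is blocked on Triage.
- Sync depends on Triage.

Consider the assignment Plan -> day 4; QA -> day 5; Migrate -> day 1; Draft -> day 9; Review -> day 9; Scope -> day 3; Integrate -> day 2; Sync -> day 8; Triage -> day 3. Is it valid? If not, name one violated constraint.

Yes

Migrate must be no later than day 3 — holds.
The team can handle at most 2 items per day — holds.
Integrate has to be in day 2 — holds.
Plan has to be done by day 6 — holds.
Plan is blocked on Triage — holds.
Sync depends on Triage — holds.
Draft can't start before day 7 — holds.
Review can't start before day 2 — holds.
QA can only go in day 3 to day 8 — holds.
Review depends on Integrate — holds.
Migrate must be done before Sync — holds.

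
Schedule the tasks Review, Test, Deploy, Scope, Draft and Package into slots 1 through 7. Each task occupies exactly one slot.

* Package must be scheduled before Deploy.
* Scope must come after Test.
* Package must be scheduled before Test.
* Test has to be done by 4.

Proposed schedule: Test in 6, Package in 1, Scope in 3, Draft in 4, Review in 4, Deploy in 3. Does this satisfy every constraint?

Package must be scheduled before Deploy — holds.
Test has to be done by 4 — violated.
Package must be scheduled before Test — holds.
Scope must come after Test — violated.

No — it violates: Scope must come after Test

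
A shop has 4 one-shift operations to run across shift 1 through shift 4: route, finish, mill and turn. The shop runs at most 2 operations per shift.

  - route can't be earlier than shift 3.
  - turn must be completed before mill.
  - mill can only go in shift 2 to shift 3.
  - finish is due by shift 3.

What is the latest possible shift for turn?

shift 2

Downstream work caps turn at shift 2.
turn at shift 2 is achievable: route in shift 3; turn in shift 2; finish in shift 1; mill in shift 3.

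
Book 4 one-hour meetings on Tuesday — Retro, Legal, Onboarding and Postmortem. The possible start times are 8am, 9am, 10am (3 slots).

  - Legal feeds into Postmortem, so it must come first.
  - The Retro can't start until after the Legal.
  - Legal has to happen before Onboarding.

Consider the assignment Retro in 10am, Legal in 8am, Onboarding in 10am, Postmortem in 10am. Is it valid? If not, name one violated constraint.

Yes, all constraints hold

Legal feeds into Postmortem, so it must come first — holds.
Legal has to happen before Onboarding — holds.
The Retro can't start until after the Legal — holds.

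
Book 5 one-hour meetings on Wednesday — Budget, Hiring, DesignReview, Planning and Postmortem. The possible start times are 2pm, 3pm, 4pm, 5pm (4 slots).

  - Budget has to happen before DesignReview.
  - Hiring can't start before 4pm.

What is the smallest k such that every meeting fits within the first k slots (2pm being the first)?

3 slots

The precedence chain requires at least 2 distinct slots.
Hiring can't be placed before 4pm — that is slot 3 counting from 2pm — so the schedule must run through at least 3 slots.
3 works (last occupied slot: 4pm): for example Hiring -> 4pm, Postmortem -> 2pm, DesignReview -> 3pm, Budget -> 2pm, Planning -> 2pm.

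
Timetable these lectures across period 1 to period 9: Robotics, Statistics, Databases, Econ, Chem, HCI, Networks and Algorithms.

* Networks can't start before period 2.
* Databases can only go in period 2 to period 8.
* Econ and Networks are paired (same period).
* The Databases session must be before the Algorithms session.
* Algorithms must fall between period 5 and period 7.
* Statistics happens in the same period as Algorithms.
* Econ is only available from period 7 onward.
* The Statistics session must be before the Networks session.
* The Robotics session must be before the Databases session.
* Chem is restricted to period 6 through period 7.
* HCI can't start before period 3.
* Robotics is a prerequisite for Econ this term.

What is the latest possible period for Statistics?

Statistics must be in the same period as Algorithms, which can't be before period 5, so Statistics is at least period 5; Statistics must be in the same period as Algorithms, which can't be after period 7, so Statistics is at most period 7.
Statistics at period 7 is achievable: Algorithms=period 7, Robotics=period 1, Databases=period 2, Chem=period 6, Econ=period 8, Networks=period 8, HCI=period 3, Statistics=period 7.

period 7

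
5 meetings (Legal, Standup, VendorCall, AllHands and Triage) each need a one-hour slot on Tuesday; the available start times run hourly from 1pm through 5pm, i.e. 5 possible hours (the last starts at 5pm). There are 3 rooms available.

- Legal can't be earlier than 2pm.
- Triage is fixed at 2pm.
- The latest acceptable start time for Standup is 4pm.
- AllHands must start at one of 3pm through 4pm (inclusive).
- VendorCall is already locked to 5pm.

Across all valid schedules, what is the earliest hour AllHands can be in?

3pm

AllHands is available from 3pm; AllHands's own window allows nothing later than 4pm.
AllHands at 3pm is achievable: Legal in 2pm; Triage in 2pm; VendorCall in 5pm; AllHands in 3pm; Standup in 1pm.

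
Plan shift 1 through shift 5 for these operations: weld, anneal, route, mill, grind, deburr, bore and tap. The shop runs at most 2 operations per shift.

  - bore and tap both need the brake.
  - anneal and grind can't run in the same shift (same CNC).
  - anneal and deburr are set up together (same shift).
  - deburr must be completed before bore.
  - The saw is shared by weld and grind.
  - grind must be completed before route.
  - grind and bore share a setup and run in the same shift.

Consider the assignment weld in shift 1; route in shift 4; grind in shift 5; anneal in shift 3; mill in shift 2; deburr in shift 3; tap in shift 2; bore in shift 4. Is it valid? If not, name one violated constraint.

anneal and deburr are set up together (same shift) — holds.
grind must be completed before route — violated.
deburr must be completed before bore — holds.
grind and bore share a setup and run in the same shift — violated.
bore and tap both need the brake — holds.
anneal and grind can't run in the same shift (same CNC) — holds.
The saw is shared by weld and grind — holds.
The shop runs at most 2 operations per shift — holds.

No — it violates: grind must be completed before route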